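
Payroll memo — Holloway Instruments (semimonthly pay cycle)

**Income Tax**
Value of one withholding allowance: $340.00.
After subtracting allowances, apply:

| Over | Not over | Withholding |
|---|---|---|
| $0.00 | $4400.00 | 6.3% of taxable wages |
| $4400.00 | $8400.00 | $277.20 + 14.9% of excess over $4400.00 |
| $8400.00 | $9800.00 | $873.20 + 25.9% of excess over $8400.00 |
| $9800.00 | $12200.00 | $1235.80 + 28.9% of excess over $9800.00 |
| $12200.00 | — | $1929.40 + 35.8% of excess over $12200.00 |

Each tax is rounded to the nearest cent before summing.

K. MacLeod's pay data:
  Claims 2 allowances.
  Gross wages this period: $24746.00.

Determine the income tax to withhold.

$6177.43

Income Tax: taxable = $24746.00 − 2×$340.00 = $24066.00
  $1929.40 + 35.8% × ($24066.00 − $12200.00) = $1929.40 + 35.8% × $11866.00 = $6177.43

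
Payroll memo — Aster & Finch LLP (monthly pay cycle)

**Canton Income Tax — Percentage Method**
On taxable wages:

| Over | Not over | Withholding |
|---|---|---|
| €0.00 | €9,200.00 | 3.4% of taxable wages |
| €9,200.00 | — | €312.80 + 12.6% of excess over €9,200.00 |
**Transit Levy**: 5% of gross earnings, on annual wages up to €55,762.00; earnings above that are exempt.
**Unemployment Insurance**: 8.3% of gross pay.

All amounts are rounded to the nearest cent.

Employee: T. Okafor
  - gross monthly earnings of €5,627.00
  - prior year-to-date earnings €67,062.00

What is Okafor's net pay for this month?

€4,968.64

Canton Income Tax: taxable = €5,627.00
  3.4% × €5,627.00 = €191.32
Transit Levy: YTD €67,062.00 ≥ cap €55,762.00 → €0.00
Unemployment Insurance: 8.3% × €5,627.00 = €467.04
Total withheld: €191.32 + €0.00 + €467.04 = €658.36
Net pay: €5,627.00 − €658.36 = €4,968.64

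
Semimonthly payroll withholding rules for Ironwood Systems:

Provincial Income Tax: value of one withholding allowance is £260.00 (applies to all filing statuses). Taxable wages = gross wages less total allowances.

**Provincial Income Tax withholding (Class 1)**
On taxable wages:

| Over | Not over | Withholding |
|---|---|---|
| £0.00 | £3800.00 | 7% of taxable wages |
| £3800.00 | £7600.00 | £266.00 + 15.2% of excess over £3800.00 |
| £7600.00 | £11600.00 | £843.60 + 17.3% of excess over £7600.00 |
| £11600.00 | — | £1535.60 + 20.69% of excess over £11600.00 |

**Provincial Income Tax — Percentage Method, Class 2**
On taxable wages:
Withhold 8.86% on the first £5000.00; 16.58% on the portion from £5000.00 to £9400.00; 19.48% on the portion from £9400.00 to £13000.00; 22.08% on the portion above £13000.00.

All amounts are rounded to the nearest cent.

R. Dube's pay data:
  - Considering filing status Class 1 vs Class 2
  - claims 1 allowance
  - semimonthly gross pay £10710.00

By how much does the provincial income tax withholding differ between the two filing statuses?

£40.41

Provincial Income Tax (Class 1): taxable = £10710.00 − 1×£260.00 = £10450.00
  £843.60 + 17.3% × (£10450.00 − £7600.00) = £843.60 + 17.3% × £2850.00 = £1336.65
Provincial Income Tax (Class 2): taxable = £10710.00 − 1×£260.00 = £10450.00
  £1172.52 + 19.48% × (£10450.00 − £9400.00) = £1172.52 + 19.48% × £1050.00 = £1377.06
Difference: |£1336.65 − £1377.06| = £40.41 (higher under Class 2)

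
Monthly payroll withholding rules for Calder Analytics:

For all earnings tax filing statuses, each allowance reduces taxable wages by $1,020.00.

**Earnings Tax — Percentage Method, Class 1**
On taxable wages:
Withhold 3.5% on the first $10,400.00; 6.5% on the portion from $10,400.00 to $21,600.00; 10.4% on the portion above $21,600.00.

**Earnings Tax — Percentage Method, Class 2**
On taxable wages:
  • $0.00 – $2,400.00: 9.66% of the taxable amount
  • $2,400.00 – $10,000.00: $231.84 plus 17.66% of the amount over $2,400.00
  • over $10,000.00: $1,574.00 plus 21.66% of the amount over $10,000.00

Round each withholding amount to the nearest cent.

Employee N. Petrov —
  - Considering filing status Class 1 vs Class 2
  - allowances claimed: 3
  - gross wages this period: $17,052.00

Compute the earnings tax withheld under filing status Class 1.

$597.48

Earnings Tax (Class 1): taxable = $17,052.00 − 3×$1,020.00 = $13,992.00
  $364.00 + 6.5% × ($13,992.00 − $10,400.00) = $364.00 + 6.5% × $3,592.00 = $597.48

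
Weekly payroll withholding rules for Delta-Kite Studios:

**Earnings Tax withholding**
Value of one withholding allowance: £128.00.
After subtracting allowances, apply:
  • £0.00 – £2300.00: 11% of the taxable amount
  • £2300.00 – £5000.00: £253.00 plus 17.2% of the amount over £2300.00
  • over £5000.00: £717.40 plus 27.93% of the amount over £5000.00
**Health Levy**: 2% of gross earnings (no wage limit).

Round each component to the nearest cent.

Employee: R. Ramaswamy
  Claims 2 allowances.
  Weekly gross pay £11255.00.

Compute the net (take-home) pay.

£8636.98

Earnings Tax: taxable = £11255.00 − 2×£128.00 = £10999.00
  £717.40 + 27.93% × (£10999.00 − £5000.00) = £717.40 + 27.93% × £5999.00 = £2392.92
Health Levy: 2% × £11255.00 = £225.10
Total withheld: £2392.92 + £225.10 = £2618.02
Net pay: £11255.00 − £2618.02 = £8636.98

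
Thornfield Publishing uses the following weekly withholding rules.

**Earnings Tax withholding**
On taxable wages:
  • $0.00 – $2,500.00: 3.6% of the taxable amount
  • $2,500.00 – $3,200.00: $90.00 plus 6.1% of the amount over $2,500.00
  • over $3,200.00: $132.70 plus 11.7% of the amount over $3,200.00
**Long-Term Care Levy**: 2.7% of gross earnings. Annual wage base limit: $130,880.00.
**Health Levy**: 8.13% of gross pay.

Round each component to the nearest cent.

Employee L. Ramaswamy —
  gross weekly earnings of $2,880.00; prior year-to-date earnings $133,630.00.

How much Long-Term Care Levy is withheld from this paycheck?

$0.00

Long-Term Care Levy: YTD $133,630.00 ≥ cap $130,880.00 → $0.00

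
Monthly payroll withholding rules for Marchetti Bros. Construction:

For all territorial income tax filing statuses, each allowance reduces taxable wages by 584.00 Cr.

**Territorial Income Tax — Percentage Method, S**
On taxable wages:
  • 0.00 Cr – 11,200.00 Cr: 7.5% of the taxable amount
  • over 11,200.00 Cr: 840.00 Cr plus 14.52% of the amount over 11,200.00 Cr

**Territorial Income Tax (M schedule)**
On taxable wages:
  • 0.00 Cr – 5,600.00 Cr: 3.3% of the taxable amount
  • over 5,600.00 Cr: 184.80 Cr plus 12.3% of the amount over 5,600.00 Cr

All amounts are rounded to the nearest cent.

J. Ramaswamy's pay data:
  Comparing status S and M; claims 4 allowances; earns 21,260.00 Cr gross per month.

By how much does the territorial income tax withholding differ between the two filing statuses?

137.87 Cr

Territorial Income Tax (S): taxable = 21,260.00 Cr − 4×584.00 Cr = 18,924.00 Cr
  840.00 Cr + 14.52% × (18,924.00 Cr − 11,200.00 Cr) = 840.00 Cr + 14.52% × 7,724.00 Cr = 1,961.52 Cr
Territorial Income Tax (M): taxable = 21,260.00 Cr − 4×584.00 Cr = 18,924.00 Cr
  184.80 Cr + 12.3% × (18,924.00 Cr − 5,600.00 Cr) = 184.80 Cr + 12.3% × 13,324.00 Cr = 1,823.65 Cr
Difference: |1,961.52 Cr − 1,823.65 Cr| = 137.87 Cr (higher under S)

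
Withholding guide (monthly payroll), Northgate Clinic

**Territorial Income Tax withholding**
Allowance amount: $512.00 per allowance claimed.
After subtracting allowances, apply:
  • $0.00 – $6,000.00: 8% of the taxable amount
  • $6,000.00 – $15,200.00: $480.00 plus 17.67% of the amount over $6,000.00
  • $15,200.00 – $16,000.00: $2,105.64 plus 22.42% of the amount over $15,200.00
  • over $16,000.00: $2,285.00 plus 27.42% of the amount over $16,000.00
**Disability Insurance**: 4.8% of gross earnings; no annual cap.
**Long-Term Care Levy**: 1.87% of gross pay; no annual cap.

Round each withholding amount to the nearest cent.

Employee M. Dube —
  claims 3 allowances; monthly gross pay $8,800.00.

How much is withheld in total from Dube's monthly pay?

Territorial Income Tax: taxable = $8,800.00 − 3×$512.00 = $7,264.00
  $480.00 + 17.67% × ($7,264.00 − $6,000.00) = $480.00 + 17.67% × $1,264.00 = $703.35
Disability Insurance: 4.8% × $8,800.00 = $422.40
Long-Term Care Levy: 1.87% × $8,800.00 = $164.56
Total: $703.35 + $422.40 + $164.56 = $1,290.31

$1,290.31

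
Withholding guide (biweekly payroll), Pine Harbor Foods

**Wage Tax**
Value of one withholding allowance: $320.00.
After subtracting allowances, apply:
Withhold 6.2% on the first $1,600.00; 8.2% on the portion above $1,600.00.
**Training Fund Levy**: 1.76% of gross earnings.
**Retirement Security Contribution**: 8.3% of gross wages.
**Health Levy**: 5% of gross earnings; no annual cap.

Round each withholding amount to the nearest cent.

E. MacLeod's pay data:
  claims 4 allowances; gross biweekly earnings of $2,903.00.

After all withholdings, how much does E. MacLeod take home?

$2,364.72

Wage Tax: taxable = $2,903.00 − 4×$320.00 = $1,623.00
  $99.20 + 8.2% × ($1,623.00 − $1,600.00) = $99.20 + 8.2% × $23.00 = $101.09
Training Fund Levy: 1.76% × $2,903.00 = $51.09
Retirement Security Contribution: 8.3% × $2,903.00 = $240.95
Health Levy: 5% × $2,903.00 = $145.15
Total withheld: $101.09 + $51.09 + $240.95 + $145.15 = $538.28
Net pay: $2,903.00 − $538.28 = $2,364.72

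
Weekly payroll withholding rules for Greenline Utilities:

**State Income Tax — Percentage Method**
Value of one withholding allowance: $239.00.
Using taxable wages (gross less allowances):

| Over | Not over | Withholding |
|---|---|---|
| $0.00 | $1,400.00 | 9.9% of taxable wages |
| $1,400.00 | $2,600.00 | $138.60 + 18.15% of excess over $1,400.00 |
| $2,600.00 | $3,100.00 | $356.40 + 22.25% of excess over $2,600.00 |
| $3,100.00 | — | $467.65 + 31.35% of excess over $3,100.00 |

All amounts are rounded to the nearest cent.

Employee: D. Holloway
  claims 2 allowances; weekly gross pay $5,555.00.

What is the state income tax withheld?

$1,087.44

State Income Tax: taxable = $5,555.00 − 2×$239.00 = $5,077.00
  $467.65 + 31.35% × ($5,077.00 − $3,100.00) = $467.65 + 31.35% × $1,977.00 = $1,087.44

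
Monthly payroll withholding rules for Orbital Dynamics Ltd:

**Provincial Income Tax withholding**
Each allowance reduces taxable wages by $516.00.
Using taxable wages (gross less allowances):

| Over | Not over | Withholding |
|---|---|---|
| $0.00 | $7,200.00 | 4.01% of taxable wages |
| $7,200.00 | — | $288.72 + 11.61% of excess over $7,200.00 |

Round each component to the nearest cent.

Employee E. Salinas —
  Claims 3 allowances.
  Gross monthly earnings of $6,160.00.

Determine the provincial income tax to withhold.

Provincial Income Tax: taxable = $6,160.00 − 3×$516.00 = $4,612.00
  4.01% × $4,612.00 = $184.94

$184.94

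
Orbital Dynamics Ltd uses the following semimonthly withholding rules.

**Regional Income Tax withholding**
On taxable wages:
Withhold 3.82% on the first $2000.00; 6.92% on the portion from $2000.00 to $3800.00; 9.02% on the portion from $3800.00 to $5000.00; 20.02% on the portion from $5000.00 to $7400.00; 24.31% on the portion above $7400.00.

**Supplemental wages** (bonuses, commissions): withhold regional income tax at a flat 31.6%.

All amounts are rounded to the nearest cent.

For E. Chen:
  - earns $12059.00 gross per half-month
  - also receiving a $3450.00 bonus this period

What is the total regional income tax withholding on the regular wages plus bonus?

$3012.48

Regional Income Tax: taxable = $12059.00
  $789.68 + 24.31% × ($12059.00 − $7400.00) = $789.68 + 24.31% × $4659.00 = $1922.28
Supplemental (31.6% flat on bonus): 31.6% × $3450.00 = $1090.20
Total regional income tax: $1922.28 + $1090.20 = $3012.48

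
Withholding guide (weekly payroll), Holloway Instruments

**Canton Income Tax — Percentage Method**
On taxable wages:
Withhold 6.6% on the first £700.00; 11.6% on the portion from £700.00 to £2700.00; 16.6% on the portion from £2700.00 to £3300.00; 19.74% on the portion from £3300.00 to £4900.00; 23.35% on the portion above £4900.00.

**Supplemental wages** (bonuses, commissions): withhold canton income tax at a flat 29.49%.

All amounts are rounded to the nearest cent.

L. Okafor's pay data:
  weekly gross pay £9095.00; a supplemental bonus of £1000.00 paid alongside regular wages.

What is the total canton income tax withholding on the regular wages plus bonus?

£1968.07

Canton Income Tax: taxable = £9095.00
  £693.64 + 23.35% × (£9095.00 − £4900.00) = £693.64 + 23.35% × £4195.00 = £1673.17
Supplemental (29.49% flat on bonus): 29.49% × £1000.00 = £294.90
Total canton income tax: £1673.17 + £294.90 = £1968.07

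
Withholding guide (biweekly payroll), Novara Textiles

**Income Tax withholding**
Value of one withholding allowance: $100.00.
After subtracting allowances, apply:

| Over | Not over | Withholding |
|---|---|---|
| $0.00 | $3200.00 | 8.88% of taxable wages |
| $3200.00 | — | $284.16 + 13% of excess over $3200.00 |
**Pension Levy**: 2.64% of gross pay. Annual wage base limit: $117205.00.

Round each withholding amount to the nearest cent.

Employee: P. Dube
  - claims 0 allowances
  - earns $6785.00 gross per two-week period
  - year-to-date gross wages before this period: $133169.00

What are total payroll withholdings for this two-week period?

Income Tax: taxable = $6785.00
  $284.16 + 13% × ($6785.00 − $3200.00) = $284.16 + 13% × $3585.00 = $750.21
Pension Levy: YTD $133169.00 ≥ cap $117205.00 → $0.00
Total: $750.21 + $0.00 = $750.21

$750.21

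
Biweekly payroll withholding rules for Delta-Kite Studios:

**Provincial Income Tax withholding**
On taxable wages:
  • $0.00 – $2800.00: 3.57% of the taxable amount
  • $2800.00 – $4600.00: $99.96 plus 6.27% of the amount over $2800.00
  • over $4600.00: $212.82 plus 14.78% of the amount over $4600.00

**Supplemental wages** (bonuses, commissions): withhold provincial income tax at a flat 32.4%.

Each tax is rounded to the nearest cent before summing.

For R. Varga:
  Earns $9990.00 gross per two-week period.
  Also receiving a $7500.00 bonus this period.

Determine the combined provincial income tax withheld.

$3439.46

Provincial Income Tax: taxable = $9990.00
  $212.82 + 14.78% × ($9990.00 − $4600.00) = $212.82 + 14.78% × $5390.00 = $1009.46
Supplemental (32.4% flat on bonus): 32.4% × $7500.00 = $2430.00
Total provincial income tax: $1009.46 + $2430.00 = $3439.46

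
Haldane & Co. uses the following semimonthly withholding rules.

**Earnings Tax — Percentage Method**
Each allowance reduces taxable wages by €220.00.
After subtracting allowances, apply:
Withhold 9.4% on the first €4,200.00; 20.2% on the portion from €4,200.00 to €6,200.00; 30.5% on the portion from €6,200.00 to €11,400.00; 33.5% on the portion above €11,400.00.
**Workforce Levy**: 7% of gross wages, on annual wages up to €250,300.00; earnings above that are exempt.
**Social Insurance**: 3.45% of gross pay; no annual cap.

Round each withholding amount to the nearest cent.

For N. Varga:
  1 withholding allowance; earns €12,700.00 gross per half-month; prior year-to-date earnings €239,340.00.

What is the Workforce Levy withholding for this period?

€767.20

Workforce Levy: cap €250,300.00 − YTD €239,340.00 = €10,960.00 subject; 7% × €10,960.00 = €767.20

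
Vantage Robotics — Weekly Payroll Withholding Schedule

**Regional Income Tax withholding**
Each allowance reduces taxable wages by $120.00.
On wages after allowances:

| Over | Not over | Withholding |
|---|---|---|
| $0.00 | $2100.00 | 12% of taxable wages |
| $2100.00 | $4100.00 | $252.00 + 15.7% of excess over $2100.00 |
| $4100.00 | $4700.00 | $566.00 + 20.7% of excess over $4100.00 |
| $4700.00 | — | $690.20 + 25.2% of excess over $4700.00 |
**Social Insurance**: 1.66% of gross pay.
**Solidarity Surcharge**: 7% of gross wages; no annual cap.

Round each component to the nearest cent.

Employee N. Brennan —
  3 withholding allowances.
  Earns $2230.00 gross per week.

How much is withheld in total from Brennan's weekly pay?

Regional Income Tax: taxable = $2230.00 − 3×$120.00 = $1870.00
  12% × $1870.00 = $224.40
Social Insurance: 1.66% × $2230.00 = $37.02
Solidarity Surcharge: 7% × $2230.00 = $156.10
Total: $224.40 + $37.02 + $156.10 = $417.52

$417.52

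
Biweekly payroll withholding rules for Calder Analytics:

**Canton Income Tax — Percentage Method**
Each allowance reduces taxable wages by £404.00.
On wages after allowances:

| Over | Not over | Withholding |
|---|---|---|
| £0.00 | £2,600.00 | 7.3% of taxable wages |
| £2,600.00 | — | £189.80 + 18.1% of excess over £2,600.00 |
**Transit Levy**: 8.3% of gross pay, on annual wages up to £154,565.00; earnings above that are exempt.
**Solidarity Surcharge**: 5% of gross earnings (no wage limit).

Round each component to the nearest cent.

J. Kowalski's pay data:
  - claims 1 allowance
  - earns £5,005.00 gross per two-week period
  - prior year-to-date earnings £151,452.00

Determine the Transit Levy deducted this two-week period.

Transit Levy: cap £154,565.00 − YTD £151,452.00 = £3,113.00 subject; 8.3% × £3,113.00 = £258.38

£258.38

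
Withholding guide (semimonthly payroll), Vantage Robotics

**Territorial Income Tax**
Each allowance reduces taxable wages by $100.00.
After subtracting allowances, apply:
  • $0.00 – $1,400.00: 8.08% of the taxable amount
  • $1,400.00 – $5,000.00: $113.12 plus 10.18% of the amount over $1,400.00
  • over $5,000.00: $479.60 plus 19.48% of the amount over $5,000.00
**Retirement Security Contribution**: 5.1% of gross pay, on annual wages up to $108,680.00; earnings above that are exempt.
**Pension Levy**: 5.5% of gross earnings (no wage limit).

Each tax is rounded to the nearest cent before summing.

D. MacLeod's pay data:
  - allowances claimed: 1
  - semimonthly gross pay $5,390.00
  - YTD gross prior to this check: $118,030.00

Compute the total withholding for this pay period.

$832.54

Territorial Income Tax: taxable = $5,390.00 − 1×$100.00 = $5,290.00
  $479.60 + 19.48% × ($5,290.00 − $5,000.00) = $479.60 + 19.48% × $290.00 = $536.09
Retirement Security Contribution: YTD $118,030.00 ≥ cap $108,680.00 → $0.00
Pension Levy: 5.5% × $5,390.00 = $296.45
Total: $536.09 + $0.00 + $296.45 = $832.54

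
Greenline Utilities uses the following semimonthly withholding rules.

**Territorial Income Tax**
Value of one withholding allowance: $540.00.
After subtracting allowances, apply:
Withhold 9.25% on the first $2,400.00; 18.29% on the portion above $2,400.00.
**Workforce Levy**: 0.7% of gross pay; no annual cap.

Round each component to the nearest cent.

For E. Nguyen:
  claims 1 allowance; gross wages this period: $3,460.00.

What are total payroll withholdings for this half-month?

$341.33

Territorial Income Tax: taxable = $3,460.00 − 1×$540.00 = $2,920.00
  $222.00 + 18.29% × ($2,920.00 − $2,400.00) = $222.00 + 18.29% × $520.00 = $317.11
Workforce Levy: 0.7% × $3,460.00 = $24.22
Total: $317.11 + $24.22 = $341.33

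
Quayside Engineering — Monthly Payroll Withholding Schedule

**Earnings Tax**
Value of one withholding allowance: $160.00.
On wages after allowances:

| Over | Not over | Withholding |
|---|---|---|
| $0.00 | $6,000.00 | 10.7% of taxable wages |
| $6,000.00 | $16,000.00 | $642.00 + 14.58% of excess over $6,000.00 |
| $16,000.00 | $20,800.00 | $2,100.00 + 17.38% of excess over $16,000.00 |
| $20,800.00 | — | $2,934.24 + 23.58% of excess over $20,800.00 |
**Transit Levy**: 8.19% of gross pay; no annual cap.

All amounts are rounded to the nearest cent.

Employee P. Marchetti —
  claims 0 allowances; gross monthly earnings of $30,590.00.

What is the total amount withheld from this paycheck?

Earnings Tax: taxable = $30,590.00
  $2,934.24 + 23.58% × ($30,590.00 − $20,800.00) = $2,934.24 + 23.58% × $9,790.00 = $5,242.72
Transit Levy: 8.19% × $30,590.00 = $2,505.32
Total: $5,242.72 + $2,505.32 = $7,748.04

$7,748.04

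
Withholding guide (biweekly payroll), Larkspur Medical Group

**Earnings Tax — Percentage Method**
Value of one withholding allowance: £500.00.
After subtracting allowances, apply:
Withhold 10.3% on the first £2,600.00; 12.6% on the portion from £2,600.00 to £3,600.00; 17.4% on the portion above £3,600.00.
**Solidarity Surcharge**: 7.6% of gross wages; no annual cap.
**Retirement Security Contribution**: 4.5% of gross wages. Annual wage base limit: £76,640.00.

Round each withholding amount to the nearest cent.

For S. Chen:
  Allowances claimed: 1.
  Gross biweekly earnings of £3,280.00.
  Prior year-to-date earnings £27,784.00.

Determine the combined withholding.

£687.36

Earnings Tax: taxable = £3,280.00 − 1×£500.00 = £2,780.00
  £267.80 + 12.6% × (£2,780.00 − £2,600.00) = £267.80 + 12.6% × £180.00 = £290.48
Solidarity Surcharge: 7.6% × £3,280.00 = £249.28
Retirement Security Contribution: 4.5% × £3,280.00 = £147.60
Total: £290.48 + £249.28 + £147.60 = £687.36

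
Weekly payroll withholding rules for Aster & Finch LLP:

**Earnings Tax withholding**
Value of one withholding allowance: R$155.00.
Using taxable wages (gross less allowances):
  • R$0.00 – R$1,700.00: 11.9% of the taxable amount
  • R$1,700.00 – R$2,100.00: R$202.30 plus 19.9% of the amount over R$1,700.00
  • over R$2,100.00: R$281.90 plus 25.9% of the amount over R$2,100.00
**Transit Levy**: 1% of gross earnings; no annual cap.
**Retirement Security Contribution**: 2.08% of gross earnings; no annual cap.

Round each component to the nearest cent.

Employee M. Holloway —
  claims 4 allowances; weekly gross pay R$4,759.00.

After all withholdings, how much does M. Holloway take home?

Earnings Tax: taxable = R$4,759.00 − 4×R$155.00 = R$4,139.00
  R$281.90 + 25.9% × (R$4,139.00 − R$2,100.00) = R$281.90 + 25.9% × R$2,039.00 = R$810.00
Transit Levy: 1% × R$4,759.00 = R$47.59
Retirement Security Contribution: 2.08% × R$4,759.00 = R$98.99
Total withheld: R$810.00 + R$47.59 + R$98.99 = R$956.58
Net pay: R$4,759.00 − R$956.58 = R$3,802.42

R$3,802.42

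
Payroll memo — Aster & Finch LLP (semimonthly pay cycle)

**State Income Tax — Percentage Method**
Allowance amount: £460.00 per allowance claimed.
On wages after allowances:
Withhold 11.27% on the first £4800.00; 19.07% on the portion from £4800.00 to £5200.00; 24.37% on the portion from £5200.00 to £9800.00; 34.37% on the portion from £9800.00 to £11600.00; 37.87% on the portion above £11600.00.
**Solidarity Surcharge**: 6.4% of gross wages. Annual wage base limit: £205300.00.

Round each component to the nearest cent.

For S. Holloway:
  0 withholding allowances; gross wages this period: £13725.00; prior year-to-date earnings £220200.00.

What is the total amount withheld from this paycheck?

£3161.66

State Income Tax: taxable = £13725.00
  £2356.92 + 37.87% × (£13725.00 − £11600.00) = £2356.92 + 37.87% × £2125.00 = £3161.66
Solidarity Surcharge: YTD £220200.00 ≥ cap £205300.00 → £0.00
Total: £3161.66 + £0.00 = £3161.66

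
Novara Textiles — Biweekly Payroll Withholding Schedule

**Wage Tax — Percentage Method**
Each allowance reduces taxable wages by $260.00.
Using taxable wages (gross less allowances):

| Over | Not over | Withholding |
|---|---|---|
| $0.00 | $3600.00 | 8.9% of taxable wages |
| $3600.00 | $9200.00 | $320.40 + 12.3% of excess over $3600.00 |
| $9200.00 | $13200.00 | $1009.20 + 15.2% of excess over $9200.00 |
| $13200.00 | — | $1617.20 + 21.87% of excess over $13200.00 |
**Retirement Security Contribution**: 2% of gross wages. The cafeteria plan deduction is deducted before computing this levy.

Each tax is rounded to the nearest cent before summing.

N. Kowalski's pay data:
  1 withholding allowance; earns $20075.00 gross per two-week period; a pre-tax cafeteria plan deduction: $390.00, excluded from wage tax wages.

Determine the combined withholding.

Wage Tax: taxable = $20075.00 − $390.00 − 1×$260.00 = $19425.00
  $1617.20 + 21.87% × ($19425.00 − $13200.00) = $1617.20 + 21.87% × $6225.00 = $2978.61
Retirement Security Contribution: 2% × $19685.00 = $393.70
Total: $2978.61 + $393.70 = $3372.31

$3372.31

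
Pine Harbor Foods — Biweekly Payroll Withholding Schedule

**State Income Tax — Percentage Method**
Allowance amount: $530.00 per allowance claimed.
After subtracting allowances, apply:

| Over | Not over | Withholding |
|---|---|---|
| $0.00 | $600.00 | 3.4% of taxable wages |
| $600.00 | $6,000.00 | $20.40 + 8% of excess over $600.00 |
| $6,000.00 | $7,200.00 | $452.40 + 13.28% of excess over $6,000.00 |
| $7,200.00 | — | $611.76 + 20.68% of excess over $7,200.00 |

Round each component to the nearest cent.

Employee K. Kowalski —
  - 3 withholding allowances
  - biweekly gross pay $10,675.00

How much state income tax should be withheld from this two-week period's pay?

State Income Tax: taxable = $10,675.00 − 3×$530.00 = $9,085.00
  $611.76 + 20.68% × ($9,085.00 − $7,200.00) = $611.76 + 20.68% × $1,885.00 = $1,001.58

$1,001.58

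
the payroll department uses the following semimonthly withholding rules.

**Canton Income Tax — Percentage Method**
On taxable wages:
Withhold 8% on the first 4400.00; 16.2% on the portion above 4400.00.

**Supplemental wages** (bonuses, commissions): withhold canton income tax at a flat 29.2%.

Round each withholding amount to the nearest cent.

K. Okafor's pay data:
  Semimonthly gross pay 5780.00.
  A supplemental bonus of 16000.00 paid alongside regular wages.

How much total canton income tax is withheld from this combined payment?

5247.56

Canton Income Tax: taxable = 5780.00
  352.00 + 16.2% × (5780.00 − 4400.00) = 352.00 + 16.2% × 1380.00 = 575.56
Supplemental (29.2% flat on bonus): 29.2% × 16000.00 = 4672.00
Total canton income tax: 575.56 + 4672.00 = 5247.56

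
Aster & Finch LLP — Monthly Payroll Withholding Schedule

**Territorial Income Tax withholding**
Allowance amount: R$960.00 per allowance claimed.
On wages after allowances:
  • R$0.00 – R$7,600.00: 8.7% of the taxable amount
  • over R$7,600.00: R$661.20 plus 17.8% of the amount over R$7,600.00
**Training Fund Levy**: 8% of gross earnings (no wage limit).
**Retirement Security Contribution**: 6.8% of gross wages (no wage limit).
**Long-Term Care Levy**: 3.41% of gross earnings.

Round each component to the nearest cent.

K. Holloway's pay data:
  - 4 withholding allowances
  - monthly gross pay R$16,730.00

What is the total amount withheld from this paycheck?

Territorial Income Tax: taxable = R$16,730.00 − 4×R$960.00 = R$12,890.00
  R$661.20 + 17.8% × (R$12,890.00 − R$7,600.00) = R$661.20 + 17.8% × R$5,290.00 = R$1,602.82
Training Fund Levy: 8% × R$16,730.00 = R$1,338.40
Retirement Security Contribution: 6.8% × R$16,730.00 = R$1,137.64
Long-Term Care Levy: 3.41% × R$16,730.00 = R$570.49
Total: R$1,602.82 + R$1,338.40 + R$1,137.64 + R$570.49 = R$4,649.35

R$4,649.35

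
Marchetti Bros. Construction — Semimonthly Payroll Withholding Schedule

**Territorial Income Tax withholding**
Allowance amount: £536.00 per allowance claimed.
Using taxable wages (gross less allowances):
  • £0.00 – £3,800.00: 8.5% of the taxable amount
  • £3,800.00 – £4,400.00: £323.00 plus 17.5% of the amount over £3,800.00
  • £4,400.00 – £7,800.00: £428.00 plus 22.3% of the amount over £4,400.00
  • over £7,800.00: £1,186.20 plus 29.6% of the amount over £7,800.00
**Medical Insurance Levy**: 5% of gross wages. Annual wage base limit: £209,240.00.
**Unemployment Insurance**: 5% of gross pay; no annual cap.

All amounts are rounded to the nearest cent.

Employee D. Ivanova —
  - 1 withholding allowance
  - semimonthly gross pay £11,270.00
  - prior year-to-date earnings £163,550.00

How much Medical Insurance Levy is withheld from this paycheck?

Medical Insurance Levy: 5% × £11,270.00 = £563.50

£563.50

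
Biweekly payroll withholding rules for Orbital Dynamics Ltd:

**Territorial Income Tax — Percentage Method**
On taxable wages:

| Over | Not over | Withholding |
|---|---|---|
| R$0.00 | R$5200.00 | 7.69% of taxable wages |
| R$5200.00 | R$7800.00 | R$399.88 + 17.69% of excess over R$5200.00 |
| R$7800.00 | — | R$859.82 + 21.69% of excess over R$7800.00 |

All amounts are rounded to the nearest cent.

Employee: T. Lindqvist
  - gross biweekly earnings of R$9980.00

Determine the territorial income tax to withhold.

R$1332.66

Territorial Income Tax: taxable = R$9980.00
  R$859.82 + 21.69% × (R$9980.00 − R$7800.00) = R$859.82 + 21.69% × R$2180.00 = R$1332.66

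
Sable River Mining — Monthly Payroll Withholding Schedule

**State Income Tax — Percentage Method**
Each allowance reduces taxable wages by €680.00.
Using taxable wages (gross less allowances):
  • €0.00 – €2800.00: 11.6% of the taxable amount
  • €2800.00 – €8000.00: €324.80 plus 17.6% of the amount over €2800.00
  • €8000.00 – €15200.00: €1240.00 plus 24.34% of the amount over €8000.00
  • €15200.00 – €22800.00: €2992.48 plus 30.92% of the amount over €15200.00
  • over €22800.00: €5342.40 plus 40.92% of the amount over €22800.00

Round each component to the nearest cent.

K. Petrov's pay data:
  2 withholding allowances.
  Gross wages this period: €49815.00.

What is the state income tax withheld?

State Income Tax: taxable = €49815.00 − 2×€680.00 = €48455.00
  €5342.40 + 40.92% × (€48455.00 − €22800.00) = €5342.40 + 40.92% × €25655.00 = €15840.43

€15840.43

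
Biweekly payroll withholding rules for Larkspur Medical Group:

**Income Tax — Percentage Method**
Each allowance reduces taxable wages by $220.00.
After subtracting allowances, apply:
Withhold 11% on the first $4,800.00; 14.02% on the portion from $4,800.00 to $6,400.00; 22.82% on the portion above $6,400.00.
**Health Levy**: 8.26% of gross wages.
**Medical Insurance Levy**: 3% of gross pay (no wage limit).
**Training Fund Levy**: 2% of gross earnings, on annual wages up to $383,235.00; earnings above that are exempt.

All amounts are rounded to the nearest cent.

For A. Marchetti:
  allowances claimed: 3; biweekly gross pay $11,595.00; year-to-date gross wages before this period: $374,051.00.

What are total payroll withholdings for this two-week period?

Income Tax: taxable = $11,595.00 − 3×$220.00 = $10,935.00
  $752.32 + 22.82% × ($10,935.00 − $6,400.00) = $752.32 + 22.82% × $4,535.00 = $1,787.21
Health Levy: 8.26% × $11,595.00 = $957.75
Medical Insurance Levy: 3% × $11,595.00 = $347.85
Training Fund Levy: cap $383,235.00 − YTD $374,051.00 = $9,184.00 subject; 2% × $9,184.00 = $183.68
Total: $1,787.21 + $957.75 + $347.85 + $183.68 = $3,276.49

$3,276.49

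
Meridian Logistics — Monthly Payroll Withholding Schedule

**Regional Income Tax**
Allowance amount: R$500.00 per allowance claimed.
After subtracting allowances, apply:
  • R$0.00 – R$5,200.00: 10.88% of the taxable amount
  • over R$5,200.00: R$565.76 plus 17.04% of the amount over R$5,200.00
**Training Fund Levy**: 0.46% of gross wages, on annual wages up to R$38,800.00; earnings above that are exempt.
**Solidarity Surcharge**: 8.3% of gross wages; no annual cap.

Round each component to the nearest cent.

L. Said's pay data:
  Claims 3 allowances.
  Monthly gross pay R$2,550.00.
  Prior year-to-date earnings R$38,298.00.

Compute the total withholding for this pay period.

R$328.20

Regional Income Tax: taxable = R$2,550.00 − 3×R$500.00 = R$1,050.00
  10.88% × R$1,050.00 = R$114.24
Training Fund Levy: cap R$38,800.00 − YTD R$38,298.00 = R$502.00 subject; 0.46% × R$502.00 = R$2.31
Solidarity Surcharge: 8.3% × R$2,550.00 = R$211.65
Total: R$114.24 + R$2.31 + R$211.65 = R$328.20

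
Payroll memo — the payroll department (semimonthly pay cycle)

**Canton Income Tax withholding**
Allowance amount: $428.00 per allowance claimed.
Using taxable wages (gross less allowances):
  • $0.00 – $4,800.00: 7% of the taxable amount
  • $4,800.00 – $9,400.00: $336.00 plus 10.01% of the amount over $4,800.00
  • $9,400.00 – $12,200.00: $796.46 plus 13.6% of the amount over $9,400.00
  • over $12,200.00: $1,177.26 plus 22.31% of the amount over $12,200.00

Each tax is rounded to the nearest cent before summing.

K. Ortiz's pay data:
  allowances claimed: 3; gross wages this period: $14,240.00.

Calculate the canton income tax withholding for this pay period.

Canton Income Tax: taxable = $14,240.00 − 3×$428.00 = $12,956.00
  $1,177.26 + 22.31% × ($12,956.00 − $12,200.00) = $1,177.26 + 22.31% × $756.00 = $1,345.92

$1,345.92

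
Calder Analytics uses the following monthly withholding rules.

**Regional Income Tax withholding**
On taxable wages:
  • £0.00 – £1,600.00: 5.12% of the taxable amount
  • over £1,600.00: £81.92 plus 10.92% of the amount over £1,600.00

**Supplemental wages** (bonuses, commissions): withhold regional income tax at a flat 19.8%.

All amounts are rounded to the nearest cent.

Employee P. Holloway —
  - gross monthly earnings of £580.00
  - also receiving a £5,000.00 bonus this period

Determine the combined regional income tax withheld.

Regional Income Tax: taxable = £580.00
  5.12% × £580.00 = £29.70
Supplemental (19.8% flat on bonus): 19.8% × £5,000.00 = £990.00
Total regional income tax: £29.70 + £990.00 = £1,019.70

£1,019.70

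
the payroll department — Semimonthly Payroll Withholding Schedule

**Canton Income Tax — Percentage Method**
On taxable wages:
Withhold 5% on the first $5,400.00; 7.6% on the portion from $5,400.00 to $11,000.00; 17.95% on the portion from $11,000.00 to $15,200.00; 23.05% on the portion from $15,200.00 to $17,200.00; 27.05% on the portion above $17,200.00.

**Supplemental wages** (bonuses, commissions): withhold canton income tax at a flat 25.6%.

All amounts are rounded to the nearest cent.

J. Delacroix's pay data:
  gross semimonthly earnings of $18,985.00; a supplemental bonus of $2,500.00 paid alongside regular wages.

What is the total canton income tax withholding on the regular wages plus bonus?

Canton Income Tax: taxable = $18,985.00
  $1,910.50 + 27.05% × ($18,985.00 − $17,200.00) = $1,910.50 + 27.05% × $1,785.00 = $2,393.34
Supplemental (25.6% flat on bonus): 25.6% × $2,500.00 = $640.00
Total canton income tax: $2,393.34 + $640.00 = $3,033.34

$3,033.34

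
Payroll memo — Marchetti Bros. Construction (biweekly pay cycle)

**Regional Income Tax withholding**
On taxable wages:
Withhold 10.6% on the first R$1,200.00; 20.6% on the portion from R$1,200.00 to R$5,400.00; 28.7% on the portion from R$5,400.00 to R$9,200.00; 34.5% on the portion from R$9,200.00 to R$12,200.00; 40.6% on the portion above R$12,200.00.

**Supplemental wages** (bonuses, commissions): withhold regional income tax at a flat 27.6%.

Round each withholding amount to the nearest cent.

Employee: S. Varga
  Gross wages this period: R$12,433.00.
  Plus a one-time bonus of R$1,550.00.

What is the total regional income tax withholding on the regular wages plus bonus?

R$3,640.40

Regional Income Tax: taxable = R$12,433.00
  R$3,118.00 + 40.6% × (R$12,433.00 − R$12,200.00) = R$3,118.00 + 40.6% × R$233.00 = R$3,212.60
Supplemental (27.6% flat on bonus): 27.6% × R$1,550.00 = R$427.80
Total regional income tax: R$3,212.60 + R$427.80 = R$3,640.40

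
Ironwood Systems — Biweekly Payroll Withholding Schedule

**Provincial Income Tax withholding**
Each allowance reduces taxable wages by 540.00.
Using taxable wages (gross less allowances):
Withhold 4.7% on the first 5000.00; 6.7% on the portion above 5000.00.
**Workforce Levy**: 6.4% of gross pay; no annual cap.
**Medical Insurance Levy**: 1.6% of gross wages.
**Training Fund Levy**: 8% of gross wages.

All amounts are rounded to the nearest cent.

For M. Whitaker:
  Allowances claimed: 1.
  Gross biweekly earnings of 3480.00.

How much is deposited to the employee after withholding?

Provincial Income Tax: taxable = 3480.00 − 1×540.00 = 2940.00
  4.7% × 2940.00 = 138.18
Workforce Levy: 6.4% × 3480.00 = 222.72
Medical Insurance Levy: 1.6% × 3480.00 = 55.68
Training Fund Levy: 8% × 3480.00 = 278.40
Total withheld: 138.18 + 222.72 + 55.68 + 278.40 = 694.98
Net pay: 3480.00 − 694.98 = 2785.02

2785.02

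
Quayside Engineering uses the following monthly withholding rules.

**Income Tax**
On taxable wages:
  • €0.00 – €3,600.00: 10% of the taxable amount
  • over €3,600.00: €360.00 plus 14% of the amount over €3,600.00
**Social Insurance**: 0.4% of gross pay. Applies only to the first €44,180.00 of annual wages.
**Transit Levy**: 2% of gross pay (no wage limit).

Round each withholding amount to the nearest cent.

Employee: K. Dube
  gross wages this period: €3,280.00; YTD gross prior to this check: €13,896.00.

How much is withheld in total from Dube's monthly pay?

€406.72

Income Tax: taxable = €3,280.00
  10% × €3,280.00 = €328.00
Social Insurance: 0.4% × €3,280.00 = €13.12
Transit Levy: 2% × €3,280.00 = €65.60
Total: €328.00 + €13.12 + €65.60 = €406.72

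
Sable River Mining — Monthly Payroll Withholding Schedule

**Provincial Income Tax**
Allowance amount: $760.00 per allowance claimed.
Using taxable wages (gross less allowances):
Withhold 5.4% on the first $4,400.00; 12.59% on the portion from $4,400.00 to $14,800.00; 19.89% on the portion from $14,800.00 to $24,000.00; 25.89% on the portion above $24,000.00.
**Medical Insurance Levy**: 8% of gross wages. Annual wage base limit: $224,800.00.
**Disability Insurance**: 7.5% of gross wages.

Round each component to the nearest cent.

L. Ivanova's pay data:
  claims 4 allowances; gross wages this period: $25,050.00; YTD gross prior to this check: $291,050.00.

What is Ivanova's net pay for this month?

Provincial Income Tax: taxable = $25,050.00 − 4×$760.00 = $22,010.00
  $1,546.96 + 19.89% × ($22,010.00 − $14,800.00) = $1,546.96 + 19.89% × $7,210.00 = $2,981.03
Medical Insurance Levy: YTD $291,050.00 ≥ cap $224,800.00 → $0.00
Disability Insurance: 7.5% × $25,050.00 = $1,878.75
Total withheld: $2,981.03 + $0.00 + $1,878.75 = $4,859.78
Net pay: $25,050.00 − $4,859.78 = $20,190.22

$20,190.22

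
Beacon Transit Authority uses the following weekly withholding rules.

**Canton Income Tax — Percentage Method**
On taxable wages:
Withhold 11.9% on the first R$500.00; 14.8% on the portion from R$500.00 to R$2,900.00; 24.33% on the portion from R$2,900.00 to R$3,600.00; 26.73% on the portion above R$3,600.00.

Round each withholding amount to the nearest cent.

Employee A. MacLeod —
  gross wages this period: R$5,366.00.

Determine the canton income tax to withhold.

Canton Income Tax: taxable = R$5,366.00
  R$585.01 + 26.73% × (R$5,366.00 − R$3,600.00) = R$585.01 + 26.73% × R$1,766.00 = R$1,057.06

R$1,057.06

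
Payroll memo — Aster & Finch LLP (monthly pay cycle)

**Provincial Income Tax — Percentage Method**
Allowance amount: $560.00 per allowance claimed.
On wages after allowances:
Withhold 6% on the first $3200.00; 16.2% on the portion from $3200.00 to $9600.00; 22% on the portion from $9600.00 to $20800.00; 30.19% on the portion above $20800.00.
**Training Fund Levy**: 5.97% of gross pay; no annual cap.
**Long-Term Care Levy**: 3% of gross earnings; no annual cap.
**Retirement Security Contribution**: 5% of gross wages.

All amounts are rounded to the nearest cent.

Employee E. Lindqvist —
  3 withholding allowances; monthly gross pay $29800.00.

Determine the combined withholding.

Provincial Income Tax: taxable = $29800.00 − 3×$560.00 = $28120.00
  $3692.80 + 30.19% × ($28120.00 − $20800.00) = $3692.80 + 30.19% × $7320.00 = $5902.71
Training Fund Levy: 5.97% × $29800.00 = $1779.06
Long-Term Care Levy: 3% × $29800.00 = $894.00
Retirement Security Contribution: 5% × $29800.00 = $1490.00
Total: $5902.71 + $1779.06 + $894.00 + $1490.00 = $10065.77

$10065.77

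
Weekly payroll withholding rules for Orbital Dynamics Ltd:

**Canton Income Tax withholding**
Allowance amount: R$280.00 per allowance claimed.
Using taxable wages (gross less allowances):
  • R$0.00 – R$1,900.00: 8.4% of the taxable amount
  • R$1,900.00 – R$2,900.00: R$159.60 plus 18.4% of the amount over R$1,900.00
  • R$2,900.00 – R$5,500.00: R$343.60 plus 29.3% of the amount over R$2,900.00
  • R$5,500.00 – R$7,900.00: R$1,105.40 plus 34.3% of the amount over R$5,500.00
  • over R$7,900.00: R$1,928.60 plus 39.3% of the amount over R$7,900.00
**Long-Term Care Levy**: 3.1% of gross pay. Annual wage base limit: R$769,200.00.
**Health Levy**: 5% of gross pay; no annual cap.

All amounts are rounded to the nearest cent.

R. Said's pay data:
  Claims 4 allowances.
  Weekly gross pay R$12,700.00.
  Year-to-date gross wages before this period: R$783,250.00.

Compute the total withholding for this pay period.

R$4,009.84

Canton Income Tax: taxable = R$12,700.00 − 4×R$280.00 = R$11,580.00
  R$1,928.60 + 39.3% × (R$11,580.00 − R$7,900.00) = R$1,928.60 + 39.3% × R$3,680.00 = R$3,374.84
Long-Term Care Levy: YTD R$783,250.00 ≥ cap R$769,200.00 → R$0.00
Health Levy: 5% × R$12,700.00 = R$635.00
Total: R$3,374.84 + R$0.00 + R$635.00 = R$4,009.84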